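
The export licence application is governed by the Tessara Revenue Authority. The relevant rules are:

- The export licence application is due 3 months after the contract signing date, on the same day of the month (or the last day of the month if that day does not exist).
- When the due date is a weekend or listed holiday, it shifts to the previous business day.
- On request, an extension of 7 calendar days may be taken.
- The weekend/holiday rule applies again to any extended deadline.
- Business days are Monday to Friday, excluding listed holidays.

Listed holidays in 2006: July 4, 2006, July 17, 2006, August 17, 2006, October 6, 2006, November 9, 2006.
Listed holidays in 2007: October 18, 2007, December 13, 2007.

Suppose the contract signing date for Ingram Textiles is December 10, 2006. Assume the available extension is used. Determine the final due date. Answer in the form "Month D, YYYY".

March 16, 2007

3 months after December 10, 2006, on the same day of the month, is March 10, 2007.
March 10, 2007 is a Saturday, so it moves to the preceding business day, March 9, 2007 (Friday).
With the 7-day extension, March 9, 2007 becomes March 16, 2007.
Since March 16, 2007 is a Friday and not a holiday, the date is unchanged.
Deadline: March 16, 2007.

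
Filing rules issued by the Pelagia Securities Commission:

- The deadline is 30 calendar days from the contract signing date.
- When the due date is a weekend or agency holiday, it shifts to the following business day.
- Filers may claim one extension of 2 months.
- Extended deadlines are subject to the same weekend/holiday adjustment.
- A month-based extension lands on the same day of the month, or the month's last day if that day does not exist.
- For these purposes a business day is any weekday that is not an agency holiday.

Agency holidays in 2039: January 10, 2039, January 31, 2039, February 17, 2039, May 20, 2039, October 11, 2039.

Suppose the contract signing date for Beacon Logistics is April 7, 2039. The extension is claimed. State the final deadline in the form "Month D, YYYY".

July 11, 2039

Adding 30 calendar days to April 7, 2039 gives May 7, 2039.
May 7, 2039 falls on a Saturday. Rolling to the next business day gives May 9, 2039, a Monday.
The 2 months extension carries May 9, 2039 to July 9, 2039.
July 9, 2039 falls on a Saturday. Rolling to the next business day gives July 11, 2039, a Monday.
Deadline: July 11, 2039.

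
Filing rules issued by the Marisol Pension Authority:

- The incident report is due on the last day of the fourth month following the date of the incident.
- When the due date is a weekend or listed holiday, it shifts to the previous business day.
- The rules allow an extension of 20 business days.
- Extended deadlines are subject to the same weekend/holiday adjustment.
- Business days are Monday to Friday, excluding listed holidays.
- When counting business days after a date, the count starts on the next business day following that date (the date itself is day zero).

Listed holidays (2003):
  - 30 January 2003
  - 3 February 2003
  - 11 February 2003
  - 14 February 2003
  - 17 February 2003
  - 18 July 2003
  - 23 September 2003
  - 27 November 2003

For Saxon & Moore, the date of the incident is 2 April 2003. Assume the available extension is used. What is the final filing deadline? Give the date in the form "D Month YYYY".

The fourth month after 2 April 2003 is August 2003, whose last day is 31 August 2003.
Because 31 August 2003 is a Sunday, the deadline becomes 29 August 2003 (Friday).
Applying the 20-business-day extension: 20 business days after 29 August 2003 is 29 September 2003.
29 September 2003 falls on a Monday, which is a business day, so no adjustment is needed.
The final due date is 29 September 2003.

29 September 2003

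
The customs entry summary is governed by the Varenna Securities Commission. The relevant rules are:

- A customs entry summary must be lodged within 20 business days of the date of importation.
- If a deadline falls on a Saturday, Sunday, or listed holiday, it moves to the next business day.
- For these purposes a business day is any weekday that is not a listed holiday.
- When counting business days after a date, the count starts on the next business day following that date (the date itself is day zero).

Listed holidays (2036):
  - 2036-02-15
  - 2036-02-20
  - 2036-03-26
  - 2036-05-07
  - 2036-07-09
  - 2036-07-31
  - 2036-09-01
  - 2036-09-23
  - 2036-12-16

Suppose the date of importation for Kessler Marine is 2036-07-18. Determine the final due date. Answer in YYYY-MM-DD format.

20 business days after 2036-07-18, excluding weekends and holidays, is 2036-08-18.
Since 2036-08-18 is a Monday and not a holiday, the date is unchanged.
The final due date is 2036-08-18.

2036-08-18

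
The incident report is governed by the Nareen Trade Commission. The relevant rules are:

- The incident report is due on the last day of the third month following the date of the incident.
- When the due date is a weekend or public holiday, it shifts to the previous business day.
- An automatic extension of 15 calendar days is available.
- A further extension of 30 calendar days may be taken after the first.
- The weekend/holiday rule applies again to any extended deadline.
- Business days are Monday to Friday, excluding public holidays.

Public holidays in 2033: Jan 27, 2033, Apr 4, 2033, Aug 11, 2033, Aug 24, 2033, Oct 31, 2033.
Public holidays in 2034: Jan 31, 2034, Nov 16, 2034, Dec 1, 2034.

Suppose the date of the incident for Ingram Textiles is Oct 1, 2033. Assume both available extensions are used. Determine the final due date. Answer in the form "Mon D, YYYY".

3 months after Oct 1, 2033 falls in January 2034; the last day of that month is Jan 31, 2034.
Jan 31, 2034 falls on a listed holiday. Rolling to the preceding business day gives Jan 30, 2034, a Monday.
With the 15-day extension, Jan 30, 2034 becomes Feb 14, 2034.
Feb 14, 2034 is a Tuesday and not a listed holiday, so it stands.
Applying the 30-calendar-day extension: Feb 14, 2034 + 30 days = Mar 16, 2034.
Mar 16, 2034 (Thursday) is already a business day.
So the filing is due Mar 16, 2034.

Mar 16, 2034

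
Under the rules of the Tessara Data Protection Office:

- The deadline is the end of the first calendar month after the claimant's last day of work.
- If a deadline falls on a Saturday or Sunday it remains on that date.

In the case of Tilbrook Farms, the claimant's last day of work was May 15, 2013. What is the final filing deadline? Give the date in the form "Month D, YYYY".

June 30, 2013

1 month after May 15, 2013 is June 2013; that month ends on June 30, 2013.
No adjustment is made for weekends or holidays, so June 30, 2013 stands.
So the filing is due June 30, 2013.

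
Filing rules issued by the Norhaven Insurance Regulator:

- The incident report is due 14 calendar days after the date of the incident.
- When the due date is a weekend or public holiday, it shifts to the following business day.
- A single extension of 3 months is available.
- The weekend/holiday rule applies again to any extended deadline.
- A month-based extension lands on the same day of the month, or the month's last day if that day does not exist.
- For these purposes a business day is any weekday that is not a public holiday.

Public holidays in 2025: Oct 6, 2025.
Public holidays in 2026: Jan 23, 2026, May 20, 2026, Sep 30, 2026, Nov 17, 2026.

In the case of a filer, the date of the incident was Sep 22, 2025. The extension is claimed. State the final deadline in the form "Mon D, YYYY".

From Sep 22, 2025, 14 calendar days later is Oct 6, 2025.
Oct 6, 2025 is a listed holiday; the next business day is Oct 7, 2025 (Tuesday).
Applying the 3 months extension: 3 months after Oct 7, 2025 is Jan 7, 2026.
Jan 7, 2026 falls on a Wednesday, which is a business day, so no adjustment is needed.
Deadline: Jan 7, 2026.

Jan 7, 2026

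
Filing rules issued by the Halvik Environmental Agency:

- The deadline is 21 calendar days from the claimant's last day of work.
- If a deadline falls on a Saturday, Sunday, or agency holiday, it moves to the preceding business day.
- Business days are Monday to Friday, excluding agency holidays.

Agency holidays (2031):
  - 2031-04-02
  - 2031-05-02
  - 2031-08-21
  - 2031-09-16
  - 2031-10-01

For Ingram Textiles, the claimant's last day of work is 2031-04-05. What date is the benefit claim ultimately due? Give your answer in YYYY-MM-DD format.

2031-04-25

Adding 21 calendar days to 2031-04-05 gives 2031-04-26.
2031-04-26 falls on a Saturday. Rolling to the preceding business day gives 2031-04-25, a Friday.
Final deadline: 2031-04-25.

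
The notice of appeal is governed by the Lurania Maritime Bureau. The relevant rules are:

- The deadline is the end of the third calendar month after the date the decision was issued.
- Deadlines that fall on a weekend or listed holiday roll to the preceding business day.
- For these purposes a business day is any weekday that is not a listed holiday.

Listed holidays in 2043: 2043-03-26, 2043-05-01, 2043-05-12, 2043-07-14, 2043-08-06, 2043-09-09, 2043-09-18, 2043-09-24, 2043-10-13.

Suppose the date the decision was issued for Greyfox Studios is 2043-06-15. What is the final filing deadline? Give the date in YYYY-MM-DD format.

2043-09-30

3 months after 2043-06-15 is September 2043; that month ends on 2043-09-30.
Since 2043-09-30 is a Wednesday and not a holiday, the date is unchanged.
Deadline: 2043-09-30.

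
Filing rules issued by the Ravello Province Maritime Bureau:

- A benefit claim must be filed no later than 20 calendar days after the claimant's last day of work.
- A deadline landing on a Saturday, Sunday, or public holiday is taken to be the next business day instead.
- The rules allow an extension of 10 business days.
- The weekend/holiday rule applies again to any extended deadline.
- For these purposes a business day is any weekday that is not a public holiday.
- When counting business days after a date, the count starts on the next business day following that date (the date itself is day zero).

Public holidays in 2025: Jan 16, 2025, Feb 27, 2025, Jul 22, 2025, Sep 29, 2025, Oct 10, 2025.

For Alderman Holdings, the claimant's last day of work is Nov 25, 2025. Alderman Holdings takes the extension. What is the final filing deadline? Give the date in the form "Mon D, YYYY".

Dec 29, 2025

From Nov 25, 2025, 20 calendar days later is Dec 15, 2025.
Since Dec 15, 2025 is a Monday and not a holiday, the date is unchanged.
The 10-business-day extension runs from Dec 15, 2025 to Dec 29, 2025.
Dec 29, 2025 (Monday) is already a business day.
So the filing is due Dec 29, 2025.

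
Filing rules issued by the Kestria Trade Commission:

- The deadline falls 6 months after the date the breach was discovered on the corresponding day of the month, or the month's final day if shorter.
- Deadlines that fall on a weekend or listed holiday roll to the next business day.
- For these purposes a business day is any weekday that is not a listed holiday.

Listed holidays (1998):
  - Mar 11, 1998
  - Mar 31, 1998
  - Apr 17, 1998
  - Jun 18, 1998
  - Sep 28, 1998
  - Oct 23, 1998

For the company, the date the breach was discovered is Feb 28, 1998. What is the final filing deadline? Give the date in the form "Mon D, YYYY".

Aug 28, 1998

6 months from Feb 28, 1998 is Aug 28, 1998.
Since Aug 28, 1998 is a Friday and not a holiday, the date is unchanged.
So the filing is due Aug 28, 1998.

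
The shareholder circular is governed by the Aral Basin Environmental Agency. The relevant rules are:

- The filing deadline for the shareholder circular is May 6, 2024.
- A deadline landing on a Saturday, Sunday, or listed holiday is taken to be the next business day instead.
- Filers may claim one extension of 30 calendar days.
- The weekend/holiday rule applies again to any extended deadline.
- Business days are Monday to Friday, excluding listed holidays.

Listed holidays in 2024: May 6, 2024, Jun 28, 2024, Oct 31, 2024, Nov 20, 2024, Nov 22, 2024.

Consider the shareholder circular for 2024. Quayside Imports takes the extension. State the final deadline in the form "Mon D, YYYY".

The statutory due date is May 6, 2024.
May 6, 2024 is a listed holiday, so it moves to the next business day, May 7, 2024 (Tuesday).
Add the 30 calendar-day extension to May 7, 2024: Jun 6, 2024.
Jun 6, 2024 falls on a Thursday, which is a business day, so no adjustment is needed.
Deadline: Jun 6, 2024.

Jun 6, 2024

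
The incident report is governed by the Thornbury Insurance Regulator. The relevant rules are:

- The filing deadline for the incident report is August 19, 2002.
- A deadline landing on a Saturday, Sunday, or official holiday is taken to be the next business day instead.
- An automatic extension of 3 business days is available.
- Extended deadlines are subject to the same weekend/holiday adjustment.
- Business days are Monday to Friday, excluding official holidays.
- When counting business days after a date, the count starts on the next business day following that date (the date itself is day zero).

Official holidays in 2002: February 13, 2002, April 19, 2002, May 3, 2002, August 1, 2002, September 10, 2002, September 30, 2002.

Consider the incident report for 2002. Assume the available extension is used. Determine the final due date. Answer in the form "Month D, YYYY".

Start from the fixed due date, August 19, 2002.
August 19, 2002 is a Monday and not a listed holiday, so it stands.
Applying the 3-business-day extension: 3 business days after August 19, 2002 is August 22, 2002.
August 22, 2002 is a Thursday and not a listed holiday, so it stands.
So the filing is due August 22, 2002.

August 22, 2002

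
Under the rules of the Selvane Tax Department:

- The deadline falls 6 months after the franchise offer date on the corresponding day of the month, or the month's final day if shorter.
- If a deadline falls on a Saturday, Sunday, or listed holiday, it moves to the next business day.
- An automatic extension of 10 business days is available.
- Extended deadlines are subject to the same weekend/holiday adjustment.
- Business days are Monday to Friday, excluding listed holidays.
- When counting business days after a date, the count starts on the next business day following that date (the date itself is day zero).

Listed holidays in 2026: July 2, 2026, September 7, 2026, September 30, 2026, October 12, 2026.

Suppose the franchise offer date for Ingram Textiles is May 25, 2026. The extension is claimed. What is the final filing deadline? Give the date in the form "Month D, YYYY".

December 9, 2026

6 months after May 25, 2026, on the same day of the month, is November 25, 2026.
November 25, 2026 is a Wednesday and not a listed holiday, so it stands.
Applying the 10-business-day extension: 10 business days after November 25, 2026 is December 9, 2026.
Since December 9, 2026 is a Wednesday and not a holiday, the date is unchanged.
Deadline: December 9, 2026.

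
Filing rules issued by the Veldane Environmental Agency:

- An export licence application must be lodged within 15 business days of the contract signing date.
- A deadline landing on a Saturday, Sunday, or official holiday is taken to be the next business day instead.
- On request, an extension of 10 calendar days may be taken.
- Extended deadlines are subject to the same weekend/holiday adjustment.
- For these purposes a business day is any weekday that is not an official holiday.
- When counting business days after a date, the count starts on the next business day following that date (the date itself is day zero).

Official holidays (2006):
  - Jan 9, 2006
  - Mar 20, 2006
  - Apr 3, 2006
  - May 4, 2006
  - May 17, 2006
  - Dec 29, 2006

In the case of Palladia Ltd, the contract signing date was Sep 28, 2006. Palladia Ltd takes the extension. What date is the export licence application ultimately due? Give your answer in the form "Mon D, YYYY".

Oct 30, 2006

Counting 15 business days after Sep 28, 2006 (skipping weekends and listed holidays) reaches Oct 19, 2006.
Since Oct 19, 2006 is a Thursday and not a holiday, the date is unchanged.
Applying the 10-calendar-day extension: Oct 19, 2006 + 10 days = Oct 29, 2006.
Oct 29, 2006 falls on a Sunday. Rolling to the next business day gives Oct 30, 2006, a Monday.
So the filing is due Oct 30, 2006.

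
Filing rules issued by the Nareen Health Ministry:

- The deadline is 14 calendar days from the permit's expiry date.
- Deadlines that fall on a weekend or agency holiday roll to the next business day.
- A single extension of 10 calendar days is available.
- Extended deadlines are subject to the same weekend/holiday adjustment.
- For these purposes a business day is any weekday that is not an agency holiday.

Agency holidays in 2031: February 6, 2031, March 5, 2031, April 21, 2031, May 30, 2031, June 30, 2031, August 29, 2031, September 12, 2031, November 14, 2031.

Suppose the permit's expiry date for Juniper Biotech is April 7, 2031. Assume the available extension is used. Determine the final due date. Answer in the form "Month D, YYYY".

From April 7, 2031, 14 calendar days later is April 21, 2031.
April 21, 2031 falls on a listed holiday. Rolling to the next business day gives April 22, 2031, a Tuesday.
Applying the 10-calendar-day extension: April 22, 2031 + 10 days = May 2, 2031.
Since May 2, 2031 is a Friday and not a holiday, the date is unchanged.
The final due date is May 2, 2031.

May 2, 2031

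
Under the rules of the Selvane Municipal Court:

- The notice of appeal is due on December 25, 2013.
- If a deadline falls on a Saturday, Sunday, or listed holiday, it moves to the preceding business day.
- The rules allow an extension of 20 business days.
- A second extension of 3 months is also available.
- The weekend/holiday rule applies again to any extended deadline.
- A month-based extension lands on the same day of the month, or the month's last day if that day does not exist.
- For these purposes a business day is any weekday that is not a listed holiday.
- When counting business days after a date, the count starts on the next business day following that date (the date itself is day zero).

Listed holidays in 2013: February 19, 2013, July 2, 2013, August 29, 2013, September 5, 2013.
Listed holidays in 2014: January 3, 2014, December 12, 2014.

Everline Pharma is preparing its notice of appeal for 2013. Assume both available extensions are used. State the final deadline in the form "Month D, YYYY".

April 23, 2014

The statutory due date is December 25, 2013.
December 25, 2013 falls on a Wednesday, which is a business day, so no adjustment is needed.
The 20-business-day extension runs from December 25, 2013 to January 23, 2014.
January 23, 2014 is a Thursday and not a listed holiday, so it stands.
Add 3 months to January 23, 2014: April 23, 2014.
April 23, 2014 falls on a Wednesday, which is a business day, so no adjustment is needed.
Final deadline: April 23, 2014.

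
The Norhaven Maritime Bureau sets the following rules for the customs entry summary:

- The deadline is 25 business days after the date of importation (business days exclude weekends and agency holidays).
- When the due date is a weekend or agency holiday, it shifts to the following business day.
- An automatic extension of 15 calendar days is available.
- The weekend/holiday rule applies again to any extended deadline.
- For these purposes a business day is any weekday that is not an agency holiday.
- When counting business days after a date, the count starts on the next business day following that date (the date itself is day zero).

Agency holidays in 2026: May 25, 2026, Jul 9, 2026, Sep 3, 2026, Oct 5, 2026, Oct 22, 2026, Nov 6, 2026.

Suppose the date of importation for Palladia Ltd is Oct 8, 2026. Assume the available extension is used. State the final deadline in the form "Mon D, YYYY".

25 business days after Oct 8, 2026, excluding weekends and holidays, is Nov 16, 2026.
Nov 16, 2026 falls on a Monday, which is a business day, so no adjustment is needed.
The 15-calendar-day extension moves the deadline from Nov 16, 2026 to Dec 1, 2026.
Since Dec 1, 2026 is a Tuesday and not a holiday, the date is unchanged.
So the filing is due Dec 1, 2026.

Dec 1, 2026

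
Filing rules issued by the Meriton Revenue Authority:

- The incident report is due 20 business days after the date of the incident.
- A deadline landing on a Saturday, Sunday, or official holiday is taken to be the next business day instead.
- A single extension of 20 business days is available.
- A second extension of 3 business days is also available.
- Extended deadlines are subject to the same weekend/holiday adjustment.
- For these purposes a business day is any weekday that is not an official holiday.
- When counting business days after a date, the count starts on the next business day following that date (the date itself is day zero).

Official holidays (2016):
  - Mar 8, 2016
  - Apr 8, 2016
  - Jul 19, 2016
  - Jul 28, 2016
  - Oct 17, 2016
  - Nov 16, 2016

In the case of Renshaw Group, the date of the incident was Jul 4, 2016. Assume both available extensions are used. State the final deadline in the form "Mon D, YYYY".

Starting the day after Jul 4, 2016 and counting 20 business days lands on Aug 3, 2016.
Aug 3, 2016 is a Wednesday and not a listed holiday, so it stands.
Counting 20 further business days from Aug 3, 2016 reaches Aug 31, 2016.
Since Aug 31, 2016 is a Wednesday and not a holiday, the date is unchanged.
Counting 3 further business days from Aug 31, 2016 reaches Sep 5, 2016.
Sep 5, 2016 is a Monday and not a listed holiday, so it stands.
Final deadline: Sep 5, 2016.

Sep 5, 2016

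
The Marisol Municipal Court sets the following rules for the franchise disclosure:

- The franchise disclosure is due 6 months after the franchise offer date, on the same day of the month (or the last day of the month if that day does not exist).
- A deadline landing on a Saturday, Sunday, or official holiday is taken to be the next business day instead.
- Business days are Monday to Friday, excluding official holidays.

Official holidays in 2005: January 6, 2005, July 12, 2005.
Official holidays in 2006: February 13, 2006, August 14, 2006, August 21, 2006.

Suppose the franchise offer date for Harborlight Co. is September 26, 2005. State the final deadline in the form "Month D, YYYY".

Moving 6 months forward from September 26, 2005 on the corresponding day gives March 26, 2006.
March 26, 2006 is a Sunday, so it moves to the next business day, March 27, 2006 (Monday).
Final deadline: March 27, 2006.

March 27, 2006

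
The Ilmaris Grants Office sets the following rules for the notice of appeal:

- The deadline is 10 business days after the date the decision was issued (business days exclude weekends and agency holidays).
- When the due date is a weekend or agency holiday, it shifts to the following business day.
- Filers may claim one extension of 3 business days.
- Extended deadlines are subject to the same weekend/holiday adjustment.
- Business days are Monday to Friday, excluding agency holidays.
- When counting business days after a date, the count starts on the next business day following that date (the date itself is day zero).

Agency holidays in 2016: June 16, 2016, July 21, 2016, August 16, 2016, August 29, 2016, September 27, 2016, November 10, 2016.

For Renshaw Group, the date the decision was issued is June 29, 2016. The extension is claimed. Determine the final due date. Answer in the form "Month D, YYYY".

Starting the day after June 29, 2016 and counting 10 business days lands on July 13, 2016.
July 13, 2016 (Wednesday) is already a business day.
The 3-business-day extension runs from July 13, 2016 to July 18, 2016.
Since July 18, 2016 is a Monday and not a holiday, the date is unchanged.
The final due date is July 18, 2016.

July 18, 2016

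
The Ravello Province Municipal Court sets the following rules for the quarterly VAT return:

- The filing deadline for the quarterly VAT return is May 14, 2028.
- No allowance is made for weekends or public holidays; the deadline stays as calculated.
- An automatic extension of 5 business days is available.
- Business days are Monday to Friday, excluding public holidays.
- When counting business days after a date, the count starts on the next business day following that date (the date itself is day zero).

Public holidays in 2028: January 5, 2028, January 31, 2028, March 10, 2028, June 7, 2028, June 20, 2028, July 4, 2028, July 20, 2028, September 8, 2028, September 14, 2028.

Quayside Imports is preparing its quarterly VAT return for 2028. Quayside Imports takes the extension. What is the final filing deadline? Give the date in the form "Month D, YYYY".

May 19, 2028

The stated deadline is May 14, 2028.
May 14, 2028 falls on a Sunday. The rules make no weekend/holiday allowance, so it remains May 14, 2028.
Applying the 5-business-day extension: 5 business days after May 14, 2028 is May 19, 2028.
May 19, 2028 is a Friday; no weekend or holiday adjustment applies.
Deadline: May 19, 2028.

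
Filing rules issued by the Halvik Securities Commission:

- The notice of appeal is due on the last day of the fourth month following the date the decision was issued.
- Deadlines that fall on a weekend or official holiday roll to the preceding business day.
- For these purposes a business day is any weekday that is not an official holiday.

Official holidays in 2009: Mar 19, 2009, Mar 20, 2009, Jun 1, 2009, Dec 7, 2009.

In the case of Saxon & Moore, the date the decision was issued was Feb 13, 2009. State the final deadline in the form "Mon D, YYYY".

Jun 30, 2009

The fourth month after Feb 13, 2009 is June 2009, whose last day is Jun 30, 2009.
Jun 30, 2009 is a Tuesday and not a listed holiday, so it stands.
Final deadline: Jun 30, 2009.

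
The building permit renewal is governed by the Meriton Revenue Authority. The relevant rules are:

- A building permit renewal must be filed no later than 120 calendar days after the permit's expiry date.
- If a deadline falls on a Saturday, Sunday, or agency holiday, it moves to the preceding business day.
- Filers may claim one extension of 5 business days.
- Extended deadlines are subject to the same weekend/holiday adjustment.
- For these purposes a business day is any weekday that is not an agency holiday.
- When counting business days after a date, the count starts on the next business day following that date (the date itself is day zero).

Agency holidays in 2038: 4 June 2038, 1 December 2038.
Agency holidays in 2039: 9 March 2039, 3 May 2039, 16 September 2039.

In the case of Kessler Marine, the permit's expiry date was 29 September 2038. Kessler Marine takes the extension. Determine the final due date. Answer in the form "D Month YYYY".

From 29 September 2038, 120 calendar days later is 27 January 2039.
Since 27 January 2039 is a Thursday and not a holiday, the date is unchanged.
Applying the 5-business-day extension: 5 business days after 27 January 2039 is 3 February 2039.
Since 3 February 2039 is a Thursday and not a holiday, the date is unchanged.
Deadline: 3 February 2039.

3 February 2039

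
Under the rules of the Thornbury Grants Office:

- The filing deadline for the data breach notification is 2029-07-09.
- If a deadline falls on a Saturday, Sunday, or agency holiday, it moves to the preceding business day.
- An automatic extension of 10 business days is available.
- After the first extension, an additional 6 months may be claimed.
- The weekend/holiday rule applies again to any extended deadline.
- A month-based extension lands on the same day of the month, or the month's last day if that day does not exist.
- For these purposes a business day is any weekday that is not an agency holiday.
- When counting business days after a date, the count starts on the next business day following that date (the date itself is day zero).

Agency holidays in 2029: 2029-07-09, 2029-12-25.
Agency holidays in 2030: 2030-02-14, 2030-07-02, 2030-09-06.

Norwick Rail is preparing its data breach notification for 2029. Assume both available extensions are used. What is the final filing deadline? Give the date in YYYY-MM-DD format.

2030-01-23

The statutory due date is 2029-07-09.
Because 2029-07-09 is a listed holiday, the deadline becomes 2029-07-06 (Friday).
Applying the 10-business-day extension: 10 business days after 2029-07-06 is 2029-07-23.
2029-07-23 is a Monday and not a listed holiday, so it stands.
Add 6 months to 2029-07-23: 2030-01-23.
Since 2030-01-23 is a Wednesday and not a holiday, the date is unchanged.
Deadline: 2030-01-23.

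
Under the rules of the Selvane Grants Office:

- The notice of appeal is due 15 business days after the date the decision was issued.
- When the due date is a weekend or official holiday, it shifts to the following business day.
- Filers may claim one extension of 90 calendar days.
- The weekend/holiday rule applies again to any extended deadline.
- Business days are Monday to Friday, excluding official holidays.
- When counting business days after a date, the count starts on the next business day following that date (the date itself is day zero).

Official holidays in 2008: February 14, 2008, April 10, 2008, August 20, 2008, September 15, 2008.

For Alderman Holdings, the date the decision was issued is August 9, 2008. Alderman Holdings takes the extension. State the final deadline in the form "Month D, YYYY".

Starting the day after August 9, 2008 and counting 15 business days lands on September 1, 2008.
Since September 1, 2008 is a Monday and not a holiday, the date is unchanged.
With the 90-day extension, September 1, 2008 becomes November 30, 2008.
Because November 30, 2008 is a Sunday, the deadline becomes December 1, 2008 (Monday).
The final due date is December 1, 2008.

December 1, 2008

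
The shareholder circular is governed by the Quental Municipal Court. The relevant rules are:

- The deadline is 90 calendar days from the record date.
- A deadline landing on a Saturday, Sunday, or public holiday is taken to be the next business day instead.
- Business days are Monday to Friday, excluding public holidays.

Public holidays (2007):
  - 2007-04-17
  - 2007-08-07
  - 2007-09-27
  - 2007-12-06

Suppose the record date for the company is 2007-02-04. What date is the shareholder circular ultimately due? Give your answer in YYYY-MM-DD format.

2007-05-07

90 calendar days after 2007-02-04 is 2007-05-05.
Because 2007-05-05 is a Saturday, the deadline becomes 2007-05-07 (Monday).
Deadline: 2007-05-07.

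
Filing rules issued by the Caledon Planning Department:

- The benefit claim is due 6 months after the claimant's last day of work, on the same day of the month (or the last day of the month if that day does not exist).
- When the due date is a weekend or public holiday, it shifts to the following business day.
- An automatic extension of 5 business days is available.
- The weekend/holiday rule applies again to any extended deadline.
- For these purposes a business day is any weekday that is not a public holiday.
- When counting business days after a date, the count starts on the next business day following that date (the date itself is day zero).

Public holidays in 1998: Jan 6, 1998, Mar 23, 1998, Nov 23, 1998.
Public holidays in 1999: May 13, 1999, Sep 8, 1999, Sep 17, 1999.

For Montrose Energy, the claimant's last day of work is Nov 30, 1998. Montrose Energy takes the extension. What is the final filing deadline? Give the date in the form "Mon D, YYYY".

Jun 7, 1999

Moving 6 months forward from Nov 30, 1998 on the corresponding day gives May 30, 1999.
May 30, 1999 is a Sunday, so it moves to the next business day, May 31, 1999 (Monday).
Counting 5 further business days from May 31, 1999 reaches Jun 7, 1999.
Jun 7, 1999 falls on a Monday, which is a business day, so no adjustment is needed.
Final deadline: Jun 7, 1999.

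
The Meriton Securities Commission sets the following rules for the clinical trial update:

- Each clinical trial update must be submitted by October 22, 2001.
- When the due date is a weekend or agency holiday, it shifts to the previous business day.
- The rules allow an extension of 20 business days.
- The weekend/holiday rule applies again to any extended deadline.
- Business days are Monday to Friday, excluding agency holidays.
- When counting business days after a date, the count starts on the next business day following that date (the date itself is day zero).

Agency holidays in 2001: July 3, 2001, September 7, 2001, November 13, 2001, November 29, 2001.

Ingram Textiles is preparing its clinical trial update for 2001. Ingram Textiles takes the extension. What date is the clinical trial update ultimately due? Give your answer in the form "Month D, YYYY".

November 20, 2001

The stated deadline is October 22, 2001.
Since October 22, 2001 is a Monday and not a holiday, the date is unchanged.
The 20-business-day extension runs from October 22, 2001 to November 20, 2001.
Since November 20, 2001 is a Tuesday and not a holiday, the date is unchanged.
So the filing is due November 20, 2001.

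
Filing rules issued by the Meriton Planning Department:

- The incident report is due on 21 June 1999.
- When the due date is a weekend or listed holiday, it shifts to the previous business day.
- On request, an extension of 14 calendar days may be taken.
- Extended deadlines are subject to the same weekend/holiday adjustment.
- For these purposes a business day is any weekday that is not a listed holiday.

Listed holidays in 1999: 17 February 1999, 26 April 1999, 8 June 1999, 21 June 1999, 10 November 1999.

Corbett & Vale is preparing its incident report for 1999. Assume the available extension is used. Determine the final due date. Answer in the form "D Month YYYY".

2 July 1999

The statutory due date is 21 June 1999.
21 June 1999 is a listed holiday; the preceding business day is 18 June 1999 (Friday).
With the 14-day extension, 18 June 1999 becomes 2 July 1999.
2 July 1999 falls on a Friday, which is a business day, so no adjustment is needed.
The final due date is 2 July 1999.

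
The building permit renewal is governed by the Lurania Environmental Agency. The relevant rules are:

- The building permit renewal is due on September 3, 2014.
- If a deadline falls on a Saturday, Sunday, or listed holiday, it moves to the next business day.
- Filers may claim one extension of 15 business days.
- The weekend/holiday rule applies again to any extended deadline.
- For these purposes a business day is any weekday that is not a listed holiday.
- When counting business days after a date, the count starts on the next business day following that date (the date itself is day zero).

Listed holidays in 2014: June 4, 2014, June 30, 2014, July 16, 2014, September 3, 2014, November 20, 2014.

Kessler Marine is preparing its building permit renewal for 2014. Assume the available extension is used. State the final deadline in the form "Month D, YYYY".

The stated deadline is September 3, 2014.
September 3, 2014 is a listed holiday; the next business day is September 4, 2014 (Thursday).
The 15-business-day extension runs from September 4, 2014 to September 25, 2014.
September 25, 2014 (Thursday) is already a business day.
Final deadline: September 25, 2014.

September 25, 2014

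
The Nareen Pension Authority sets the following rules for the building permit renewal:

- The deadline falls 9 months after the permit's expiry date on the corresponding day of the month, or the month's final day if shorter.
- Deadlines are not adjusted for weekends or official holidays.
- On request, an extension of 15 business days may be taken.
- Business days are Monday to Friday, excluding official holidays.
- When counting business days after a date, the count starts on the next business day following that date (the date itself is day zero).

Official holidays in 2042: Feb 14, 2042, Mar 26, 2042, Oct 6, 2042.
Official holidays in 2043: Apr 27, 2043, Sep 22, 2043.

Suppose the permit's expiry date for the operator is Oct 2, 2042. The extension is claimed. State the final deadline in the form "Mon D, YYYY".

9 months after Oct 2, 2042, on the same day of the month, is Jul 2, 2043.
No adjustment is made for weekends or holidays, so Jul 2, 2043 stands.
Counting 15 further business days from Jul 2, 2043 reaches Jul 23, 2043.
No adjustment is made for weekends or holidays, so Jul 23, 2043 stands.
Final deadline: Jul 23, 2043.

Jul 23, 2043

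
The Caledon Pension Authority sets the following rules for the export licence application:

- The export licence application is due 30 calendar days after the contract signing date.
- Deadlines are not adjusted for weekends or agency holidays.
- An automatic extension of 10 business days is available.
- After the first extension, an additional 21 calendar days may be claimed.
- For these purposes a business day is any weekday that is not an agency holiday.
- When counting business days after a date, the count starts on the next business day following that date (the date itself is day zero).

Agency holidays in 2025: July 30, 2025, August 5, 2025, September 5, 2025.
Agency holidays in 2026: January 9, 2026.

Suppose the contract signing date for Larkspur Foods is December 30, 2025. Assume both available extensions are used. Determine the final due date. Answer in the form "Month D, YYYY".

March 5, 2026

From December 30, 2025, 30 calendar days later is January 29, 2026.
No adjustment is made for weekends or holidays, so January 29, 2026 stands.
Counting 10 further business days from January 29, 2026 reaches February 12, 2026.
February 12, 2026 is a Thursday; no weekend or holiday adjustment applies.
The 21-calendar-day extension moves the deadline from February 12, 2026 to March 5, 2026.
March 5, 2026 is a Thursday; no weekend or holiday adjustment applies.
The final due date is March 5, 2026.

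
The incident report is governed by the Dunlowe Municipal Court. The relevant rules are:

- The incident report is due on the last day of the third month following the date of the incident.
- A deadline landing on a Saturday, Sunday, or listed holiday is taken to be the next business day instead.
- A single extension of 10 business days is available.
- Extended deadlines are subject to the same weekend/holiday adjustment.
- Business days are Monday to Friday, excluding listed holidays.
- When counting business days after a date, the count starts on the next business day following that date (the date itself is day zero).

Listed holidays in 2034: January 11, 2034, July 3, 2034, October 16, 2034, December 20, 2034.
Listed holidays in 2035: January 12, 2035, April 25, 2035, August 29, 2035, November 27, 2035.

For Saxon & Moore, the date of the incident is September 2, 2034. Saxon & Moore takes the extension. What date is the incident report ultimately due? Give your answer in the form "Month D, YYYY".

The third month after September 2, 2034 is December 2034, whose last day is December 31, 2034.
December 31, 2034 is a Sunday; the next business day is January 1, 2035 (Monday).
The 10-business-day extension runs from January 1, 2035 to January 16, 2035.
January 16, 2035 is a Tuesday and not a listed holiday, so it stands.
Deadline: January 16, 2035.

January 16, 2035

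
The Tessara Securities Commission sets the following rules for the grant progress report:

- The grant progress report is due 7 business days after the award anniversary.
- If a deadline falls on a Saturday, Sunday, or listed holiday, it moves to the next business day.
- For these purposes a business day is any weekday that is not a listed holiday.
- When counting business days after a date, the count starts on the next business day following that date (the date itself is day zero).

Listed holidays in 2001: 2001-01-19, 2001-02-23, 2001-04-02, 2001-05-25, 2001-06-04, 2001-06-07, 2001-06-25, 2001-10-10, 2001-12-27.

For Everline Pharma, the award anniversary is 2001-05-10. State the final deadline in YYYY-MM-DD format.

7 business days after 2001-05-10, excluding weekends and holidays, is 2001-05-21.
2001-05-21 falls on a Monday, which is a business day, so no adjustment is needed.
Deadline: 2001-05-21.

2001-05-21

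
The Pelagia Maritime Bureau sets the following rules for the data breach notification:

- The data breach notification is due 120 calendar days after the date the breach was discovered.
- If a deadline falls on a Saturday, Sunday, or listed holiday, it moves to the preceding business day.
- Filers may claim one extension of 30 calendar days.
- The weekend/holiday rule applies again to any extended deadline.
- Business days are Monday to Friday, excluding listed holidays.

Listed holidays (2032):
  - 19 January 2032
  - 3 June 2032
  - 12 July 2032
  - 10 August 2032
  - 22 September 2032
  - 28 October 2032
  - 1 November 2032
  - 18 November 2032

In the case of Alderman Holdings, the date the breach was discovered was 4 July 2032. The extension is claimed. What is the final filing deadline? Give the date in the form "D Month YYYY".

26 November 2032

120 calendar days after 4 July 2032 is 1 November 2032.
1 November 2032 is a listed holiday, so it moves to the preceding business day, 29 October 2032 (Friday).
With the 30-day extension, 29 October 2032 becomes 28 November 2032.
Because 28 November 2032 is a Sunday, the deadline becomes 26 November 2032 (Friday).
Deadline: 26 November 2032.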